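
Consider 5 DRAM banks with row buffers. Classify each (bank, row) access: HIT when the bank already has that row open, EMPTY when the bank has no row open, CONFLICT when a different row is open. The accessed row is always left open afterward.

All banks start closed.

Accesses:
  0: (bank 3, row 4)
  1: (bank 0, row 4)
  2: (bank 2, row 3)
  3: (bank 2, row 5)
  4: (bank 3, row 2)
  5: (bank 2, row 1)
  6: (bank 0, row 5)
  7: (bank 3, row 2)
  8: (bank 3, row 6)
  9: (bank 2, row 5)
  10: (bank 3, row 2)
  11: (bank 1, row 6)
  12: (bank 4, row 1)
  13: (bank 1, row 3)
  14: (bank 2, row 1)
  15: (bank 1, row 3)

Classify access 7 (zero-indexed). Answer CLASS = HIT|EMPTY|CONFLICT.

CLASS = HIT

step 0: bank3 None->4 [EMPTY]
step 1: bank0 None->4 [EMPTY]
step 2: bank2 None->3 [EMPTY]
step 3: bank2 3->5 [CONFLICT]
step 4: bank3 4->2 [CONFLICT]
step 5: bank2 5->1 [CONFLICT]
step 6: bank0 4->5 [CONFLICT]
step 7: bank3 2->2 [HIT]
step 8: bank3 2->6 [CONFLICT]
step 9: bank2 1->5 [CONFLICT]
step 10: bank3 6->2 [CONFLICT]
step 11: bank1 None->6 [EMPTY]
step 12: bank4 None->1 [EMPTY]
step 13: bank1 6->3 [CONFLICT]
step 14: bank2 5->1 [CONFLICT]
step 15: bank1 3->3 [HIT]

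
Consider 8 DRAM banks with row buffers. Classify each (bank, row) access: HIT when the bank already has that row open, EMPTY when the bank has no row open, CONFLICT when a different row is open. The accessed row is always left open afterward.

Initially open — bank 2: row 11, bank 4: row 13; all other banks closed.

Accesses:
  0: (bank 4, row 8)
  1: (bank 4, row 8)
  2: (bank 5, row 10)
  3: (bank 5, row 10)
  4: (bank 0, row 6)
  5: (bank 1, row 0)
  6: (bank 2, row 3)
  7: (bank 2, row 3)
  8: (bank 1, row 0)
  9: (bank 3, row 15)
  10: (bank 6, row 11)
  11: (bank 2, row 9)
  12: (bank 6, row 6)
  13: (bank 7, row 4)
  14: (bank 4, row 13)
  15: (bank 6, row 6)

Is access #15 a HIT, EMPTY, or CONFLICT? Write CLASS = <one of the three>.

step 0: bank4 13->8 [CONFLICT]
step 1: bank4 8->8 [HIT]
step 2: bank5 None->10 [EMPTY]
step 3: bank5 10->10 [HIT]
step 4: bank0 None->6 [EMPTY]
step 5: bank1 None->0 [EMPTY]
step 6: bank2 11->3 [CONFLICT]
step 7: bank2 3->3 [HIT]
step 8: bank1 0->0 [HIT]
step 9: bank3 None->15 [EMPTY]
step 10: bank6 None->11 [EMPTY]
step 11: bank2 3->9 [CONFLICT]
step 12: bank6 11->6 [CONFLICT]
step 13: bank7 None->4 [EMPTY]
step 14: bank4 8->13 [CONFLICT]
step 15: bank6 6->6 [HIT]

CLASS = HIT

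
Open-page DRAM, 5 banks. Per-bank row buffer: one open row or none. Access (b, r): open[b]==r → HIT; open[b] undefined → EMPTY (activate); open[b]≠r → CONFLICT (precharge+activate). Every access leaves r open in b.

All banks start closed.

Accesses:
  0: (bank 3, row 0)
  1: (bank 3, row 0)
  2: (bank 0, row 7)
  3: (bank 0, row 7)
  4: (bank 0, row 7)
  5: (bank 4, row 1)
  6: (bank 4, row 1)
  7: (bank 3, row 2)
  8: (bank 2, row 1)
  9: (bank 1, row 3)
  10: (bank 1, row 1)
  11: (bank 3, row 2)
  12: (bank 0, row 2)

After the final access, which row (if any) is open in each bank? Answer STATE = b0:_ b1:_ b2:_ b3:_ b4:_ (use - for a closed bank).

STATE = b0:2 b1:1 b2:1 b3:2 b4:1

  [0] b3 r0: no row ⇒ E
  [1] b3 r0: had r0 ⇒ H
  [2] b0 r7: no row ⇒ E
  [3] b0 r7: had r7 ⇒ H
  [4] b0 r7: had r7 ⇒ H
  [5] b4 r1: no row ⇒ E
  [6] b4 r1: had r1 ⇒ H
  [7] b3 r2: had r0 ⇒ C
  [8] b2 r1: no row ⇒ E
  [9] b1 r3: no row ⇒ E
  [10] b1 r1: had r3 ⇒ C
  [11] b3 r2: had r2 ⇒ H
  [12] b0 r2: had r7 ⇒ C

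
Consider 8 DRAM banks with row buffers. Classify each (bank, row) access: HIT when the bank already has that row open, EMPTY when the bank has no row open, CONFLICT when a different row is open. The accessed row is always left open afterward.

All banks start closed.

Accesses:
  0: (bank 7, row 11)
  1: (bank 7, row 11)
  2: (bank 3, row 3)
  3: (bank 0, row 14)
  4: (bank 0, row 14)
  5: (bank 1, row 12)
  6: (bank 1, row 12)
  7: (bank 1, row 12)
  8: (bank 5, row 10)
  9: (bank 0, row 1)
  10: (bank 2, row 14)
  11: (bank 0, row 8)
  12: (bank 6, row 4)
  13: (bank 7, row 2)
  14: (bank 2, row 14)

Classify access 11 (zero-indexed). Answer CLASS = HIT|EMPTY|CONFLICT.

CLASS = CONFLICT

step 0: bank7 None->11 [EMPTY]
step 1: bank7 11->11 [HIT]
step 2: bank3 None->3 [EMPTY]
step 3: bank0 None->14 [EMPTY]
step 4: bank0 14->14 [HIT]
step 5: bank1 None->12 [EMPTY]
step 6: bank1 12->12 [HIT]
step 7: bank1 12->12 [HIT]
step 8: bank5 None->10 [EMPTY]
step 9: bank0 14->1 [CONFLICT]
step 10: bank2 None->14 [EMPTY]
step 11: bank0 1->8 [CONFLICT]
step 12: bank6 None->4 [EMPTY]
step 13: bank7 11->2 [CONFLICT]
step 14: bank2 14->14 [HIT]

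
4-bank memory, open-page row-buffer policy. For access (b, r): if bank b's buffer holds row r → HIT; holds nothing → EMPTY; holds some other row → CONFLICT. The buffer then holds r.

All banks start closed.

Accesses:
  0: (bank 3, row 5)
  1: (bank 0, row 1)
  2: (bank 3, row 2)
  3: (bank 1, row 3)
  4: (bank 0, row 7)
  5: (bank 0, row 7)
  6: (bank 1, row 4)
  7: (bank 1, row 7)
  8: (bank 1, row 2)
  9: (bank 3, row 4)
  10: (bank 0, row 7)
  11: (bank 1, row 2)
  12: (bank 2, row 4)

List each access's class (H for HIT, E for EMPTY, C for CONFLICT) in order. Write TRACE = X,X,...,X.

TRACE = E,E,C,E,C,H,C,C,C,C,H,H,E

step 0: bank3 None->5 [EMPTY]
step 1: bank0 None->1 [EMPTY]
step 2: bank3 5->2 [CONFLICT]
step 3: bank1 None->3 [EMPTY]
step 4: bank0 1->7 [CONFLICT]
step 5: bank0 7->7 [HIT]
step 6: bank1 3->4 [CONFLICT]
step 7: bank1 4->7 [CONFLICT]
step 8: bank1 7->2 [CONFLICT]
step 9: bank3 2->4 [CONFLICT]
step 10: bank0 7->7 [HIT]
step 11: bank1 2->2 [HIT]
step 12: bank2 None->4 [EMPTY]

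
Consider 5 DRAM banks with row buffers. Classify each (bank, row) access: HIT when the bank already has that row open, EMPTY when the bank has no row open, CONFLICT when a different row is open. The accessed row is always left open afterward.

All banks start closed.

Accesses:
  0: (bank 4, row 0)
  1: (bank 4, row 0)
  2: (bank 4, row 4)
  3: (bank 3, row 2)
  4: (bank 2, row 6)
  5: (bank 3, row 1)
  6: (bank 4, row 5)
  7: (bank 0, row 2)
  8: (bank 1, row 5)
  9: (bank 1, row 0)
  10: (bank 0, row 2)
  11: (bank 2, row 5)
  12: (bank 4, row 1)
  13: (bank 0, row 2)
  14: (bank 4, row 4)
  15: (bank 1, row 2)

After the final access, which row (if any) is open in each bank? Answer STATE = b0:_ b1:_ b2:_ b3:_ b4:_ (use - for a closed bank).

0: bank 4 row 0 — prev None → EMPTY
1: bank 4 row 0 — prev 0 → HIT
2: bank 4 row 4 — prev 0 → CONFLICT
3: bank 3 row 2 — prev None → EMPTY
4: bank 2 row 6 — prev None → EMPTY
5: bank 3 row 1 — prev 2 → CONFLICT
6: bank 4 row 5 — prev 4 → CONFLICT
7: bank 0 row 2 — prev None → EMPTY
8: bank 1 row 5 — prev None → EMPTY
9: bank 1 row 0 — prev 5 → CONFLICT
10: bank 0 row 2 — prev 2 → HIT
11: bank 2 row 5 — prev 6 → CONFLICT
12: bank 4 row 1 — prev 5 → CONFLICT
13: bank 0 row 2 — prev 2 → HIT
14: bank 4 row 4 — prev 1 → CONFLICT
15: bank 1 row 2 — prev 0 → CONFLICT

STATE = b0:2 b1:2 b2:5 b3:1 b4:4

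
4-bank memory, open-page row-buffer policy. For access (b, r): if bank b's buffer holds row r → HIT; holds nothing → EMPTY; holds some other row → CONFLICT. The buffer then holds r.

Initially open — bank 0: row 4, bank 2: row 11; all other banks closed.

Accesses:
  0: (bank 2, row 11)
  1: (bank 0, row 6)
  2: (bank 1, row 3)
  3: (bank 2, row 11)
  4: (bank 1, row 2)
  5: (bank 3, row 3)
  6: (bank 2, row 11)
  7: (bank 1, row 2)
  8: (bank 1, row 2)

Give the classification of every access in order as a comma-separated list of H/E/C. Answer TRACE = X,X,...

TRACE = H,C,E,H,C,E,H,H,H

#0 (2,11) H  (was 11)
#1 (0,6) C  (was 4)
#2 (1,3) E
#3 (2,11) H  (was 11)
#4 (1,2) C  (was 3)
#5 (3,3) E
#6 (2,11) H  (was 11)
#7 (1,2) H  (was 2)
#8 (1,2) H  (was 2)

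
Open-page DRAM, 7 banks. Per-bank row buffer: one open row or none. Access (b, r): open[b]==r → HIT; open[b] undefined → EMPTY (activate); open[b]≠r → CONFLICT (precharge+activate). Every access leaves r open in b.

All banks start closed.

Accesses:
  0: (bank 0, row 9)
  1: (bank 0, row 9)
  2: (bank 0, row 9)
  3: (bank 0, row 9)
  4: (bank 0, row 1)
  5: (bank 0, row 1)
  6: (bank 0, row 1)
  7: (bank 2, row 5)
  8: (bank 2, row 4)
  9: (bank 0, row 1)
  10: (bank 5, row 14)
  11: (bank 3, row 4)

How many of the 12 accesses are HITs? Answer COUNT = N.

COUNT = 6

#0 (0,9) E
#1 (0,9) H  (was 9)
#2 (0,9) H  (was 9)
#3 (0,9) H  (was 9)
#4 (0,1) C  (was 9)
#5 (0,1) H  (was 1)
#6 (0,1) H  (was 1)
#7 (2,5) E
#8 (2,4) C  (was 5)
#9 (0,1) H  (was 1)
#10 (5,14) E
#11 (3,4) E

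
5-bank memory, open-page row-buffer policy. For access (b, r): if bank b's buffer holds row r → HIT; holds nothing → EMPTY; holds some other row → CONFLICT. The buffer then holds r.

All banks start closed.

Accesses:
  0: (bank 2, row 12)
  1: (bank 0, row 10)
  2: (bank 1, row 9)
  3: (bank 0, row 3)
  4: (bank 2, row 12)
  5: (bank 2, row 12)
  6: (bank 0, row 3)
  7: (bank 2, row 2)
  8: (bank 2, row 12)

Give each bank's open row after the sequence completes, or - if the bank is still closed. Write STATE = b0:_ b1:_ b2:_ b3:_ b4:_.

STATE = b0:3 b1:9 b2:12 b3:- b4:-

0: bank 2 row 12 — prev None → EMPTY
1: bank 0 row 10 — prev None → EMPTY
2: bank 1 row 9 — prev None → EMPTY
3: bank 0 row 3 — prev 10 → CONFLICT
4: bank 2 row 12 — prev 12 → HIT
5: bank 2 row 12 — prev 12 → HIT
6: bank 0 row 3 — prev 3 → HIT
7: bank 2 row 2 — prev 12 → CONFLICT
8: bank 2 row 12 — prev 2 → CONFLICT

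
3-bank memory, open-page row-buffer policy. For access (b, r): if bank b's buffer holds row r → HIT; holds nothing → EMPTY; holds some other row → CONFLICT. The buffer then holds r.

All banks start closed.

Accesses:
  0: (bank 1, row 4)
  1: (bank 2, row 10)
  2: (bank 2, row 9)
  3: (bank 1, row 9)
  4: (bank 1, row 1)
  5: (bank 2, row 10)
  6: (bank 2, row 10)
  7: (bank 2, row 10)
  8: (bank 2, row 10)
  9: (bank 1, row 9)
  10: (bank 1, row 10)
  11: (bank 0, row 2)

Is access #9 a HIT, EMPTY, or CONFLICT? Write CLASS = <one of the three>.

CLASS = CONFLICT

#0 (1,4) E
#1 (2,10) E
#2 (2,9) C  (was 10)
#3 (1,9) C  (was 4)
#4 (1,1) C  (was 9)
#5 (2,10) C  (was 9)
#6 (2,10) H  (was 10)
#7 (2,10) H  (was 10)
#8 (2,10) H  (was 10)
#9 (1,9) C  (was 1)
#10 (1,10) C  (was 9)
#11 (0,2) E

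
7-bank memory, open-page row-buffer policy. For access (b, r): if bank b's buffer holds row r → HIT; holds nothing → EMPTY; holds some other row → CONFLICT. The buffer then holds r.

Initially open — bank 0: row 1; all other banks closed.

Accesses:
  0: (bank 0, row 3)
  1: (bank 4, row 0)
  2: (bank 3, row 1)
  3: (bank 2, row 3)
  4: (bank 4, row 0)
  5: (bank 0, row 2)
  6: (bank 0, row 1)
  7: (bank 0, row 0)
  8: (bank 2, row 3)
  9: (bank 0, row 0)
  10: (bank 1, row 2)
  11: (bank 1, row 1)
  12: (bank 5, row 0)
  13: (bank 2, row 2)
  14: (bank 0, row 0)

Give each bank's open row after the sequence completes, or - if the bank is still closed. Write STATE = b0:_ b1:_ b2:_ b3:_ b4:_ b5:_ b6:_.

  [0] b0 r3: had r1 ⇒ C
  [1] b4 r0: no row ⇒ E
  [2] b3 r1: no row ⇒ E
  [3] b2 r3: no row ⇒ E
  [4] b4 r0: had r0 ⇒ H
  [5] b0 r2: had r3 ⇒ C
  [6] b0 r1: had r2 ⇒ C
  [7] b0 r0: had r1 ⇒ C
  [8] b2 r3: had r3 ⇒ H
  [9] b0 r0: had r0 ⇒ H
  [10] b1 r2: no row ⇒ E
  [11] b1 r1: had r2 ⇒ C
  [12] b5 r0: no row ⇒ E
  [13] b2 r2: had r3 ⇒ C
  [14] b0 r0: had r0 ⇒ H

STATE = b0:0 b1:1 b2:2 b3:1 b4:0 b5:0 b6:-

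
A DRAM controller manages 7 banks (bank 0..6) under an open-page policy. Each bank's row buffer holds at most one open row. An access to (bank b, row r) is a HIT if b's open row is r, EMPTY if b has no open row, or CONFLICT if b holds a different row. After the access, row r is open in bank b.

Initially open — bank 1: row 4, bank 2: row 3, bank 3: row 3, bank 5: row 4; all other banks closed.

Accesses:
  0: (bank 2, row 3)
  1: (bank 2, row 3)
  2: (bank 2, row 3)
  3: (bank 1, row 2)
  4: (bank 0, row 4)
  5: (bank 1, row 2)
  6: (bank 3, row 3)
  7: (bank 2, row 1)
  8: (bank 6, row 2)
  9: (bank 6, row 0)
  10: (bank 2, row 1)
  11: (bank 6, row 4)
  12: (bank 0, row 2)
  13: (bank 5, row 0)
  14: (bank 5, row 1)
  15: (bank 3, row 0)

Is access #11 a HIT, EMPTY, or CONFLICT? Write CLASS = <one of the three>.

CLASS = CONFLICT

#0 (2,3) H  (was 3)
#1 (2,3) H  (was 3)
#2 (2,3) H  (was 3)
#3 (1,2) C  (was 4)
#4 (0,4) E
#5 (1,2) H  (was 2)
#6 (3,3) H  (was 3)
#7 (2,1) C  (was 3)
#8 (6,2) E
#9 (6,0) C  (was 2)
#10 (2,1) H  (was 1)
#11 (6,4) C  (was 0)
#12 (0,2) C  (was 4)
#13 (5,0) C  (was 4)
#14 (5,1) C  (was 0)
#15 (3,0) C  (was 3)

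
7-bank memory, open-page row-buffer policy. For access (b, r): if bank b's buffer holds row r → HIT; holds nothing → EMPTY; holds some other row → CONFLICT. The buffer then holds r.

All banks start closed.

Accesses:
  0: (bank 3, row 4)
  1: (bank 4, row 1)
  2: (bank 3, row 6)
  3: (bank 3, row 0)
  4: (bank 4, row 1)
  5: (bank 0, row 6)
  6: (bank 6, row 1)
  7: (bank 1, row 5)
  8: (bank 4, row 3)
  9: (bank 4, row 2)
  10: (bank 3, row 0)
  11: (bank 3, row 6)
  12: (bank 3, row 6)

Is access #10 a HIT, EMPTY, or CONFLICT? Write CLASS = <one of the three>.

  [0] b3 r4: no row ⇒ E
  [1] b4 r1: no row ⇒ E
  [2] b3 r6: had r4 ⇒ C
  [3] b3 r0: had r6 ⇒ C
  [4] b4 r1: had r1 ⇒ H
  [5] b0 r6: no row ⇒ E
  [6] b6 r1: no row ⇒ E
  [7] b1 r5: no row ⇒ E
  [8] b4 r3: had r1 ⇒ C
  [9] b4 r2: had r3 ⇒ C
  [10] b3 r0: had r0 ⇒ H
  [11] b3 r6: had r0 ⇒ C
  [12] b3 r6: had r6 ⇒ H

CLASS = HIT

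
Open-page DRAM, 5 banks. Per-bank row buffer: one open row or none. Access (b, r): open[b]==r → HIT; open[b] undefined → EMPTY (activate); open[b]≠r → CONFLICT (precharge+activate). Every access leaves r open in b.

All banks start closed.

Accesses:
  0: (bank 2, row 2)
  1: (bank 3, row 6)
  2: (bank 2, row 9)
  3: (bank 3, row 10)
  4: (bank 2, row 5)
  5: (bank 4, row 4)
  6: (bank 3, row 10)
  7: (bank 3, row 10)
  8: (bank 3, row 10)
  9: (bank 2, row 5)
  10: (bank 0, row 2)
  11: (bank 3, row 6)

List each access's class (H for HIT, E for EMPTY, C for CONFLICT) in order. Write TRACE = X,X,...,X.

step 0: bank2 None->2 [EMPTY]
step 1: bank3 None->6 [EMPTY]
step 2: bank2 2->9 [CONFLICT]
step 3: bank3 6->10 [CONFLICT]
step 4: bank2 9->5 [CONFLICT]
step 5: bank4 None->4 [EMPTY]
step 6: bank3 10->10 [HIT]
step 7: bank3 10->10 [HIT]
step 8: bank3 10->10 [HIT]
step 9: bank2 5->5 [HIT]
step 10: bank0 None->2 [EMPTY]
step 11: bank3 10->6 [CONFLICT]

TRACE = E,E,C,C,C,E,H,H,H,H,E,C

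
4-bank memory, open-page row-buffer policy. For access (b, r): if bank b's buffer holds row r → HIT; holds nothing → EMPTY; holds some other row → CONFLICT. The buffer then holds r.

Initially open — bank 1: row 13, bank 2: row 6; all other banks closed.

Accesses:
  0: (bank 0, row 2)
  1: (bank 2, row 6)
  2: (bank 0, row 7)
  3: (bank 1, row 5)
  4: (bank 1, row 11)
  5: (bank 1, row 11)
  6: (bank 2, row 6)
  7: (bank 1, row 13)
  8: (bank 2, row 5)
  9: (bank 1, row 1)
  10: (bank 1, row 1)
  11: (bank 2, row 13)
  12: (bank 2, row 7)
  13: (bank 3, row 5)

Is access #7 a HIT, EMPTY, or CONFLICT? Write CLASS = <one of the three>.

CLASS = CONFLICT

#0 (0,2) E
#1 (2,6) H  (was 6)
#2 (0,7) C  (was 2)
#3 (1,5) C  (was 13)
#4 (1,11) C  (was 5)
#5 (1,11) H  (was 11)
#6 (2,6) H  (was 6)
#7 (1,13) C  (was 11)
#8 (2,5) C  (was 6)
#9 (1,1) C  (was 13)
#10 (1,1) H  (was 1)
#11 (2,13) C  (was 5)
#12 (2,7) C  (was 13)
#13 (3,5) E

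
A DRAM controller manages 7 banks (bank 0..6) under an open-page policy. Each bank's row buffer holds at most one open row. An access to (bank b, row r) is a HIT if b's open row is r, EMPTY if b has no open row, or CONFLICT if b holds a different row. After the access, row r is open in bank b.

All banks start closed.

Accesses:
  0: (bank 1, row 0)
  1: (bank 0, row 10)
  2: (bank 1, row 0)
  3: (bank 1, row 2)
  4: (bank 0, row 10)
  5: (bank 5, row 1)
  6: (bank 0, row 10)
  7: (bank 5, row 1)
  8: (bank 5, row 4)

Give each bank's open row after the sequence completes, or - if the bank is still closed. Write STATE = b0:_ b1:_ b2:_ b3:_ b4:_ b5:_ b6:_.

step 0: bank1 None->0 [EMPTY]
step 1: bank0 None->10 [EMPTY]
step 2: bank1 0->0 [HIT]
step 3: bank1 0->2 [CONFLICT]
step 4: bank0 10->10 [HIT]
step 5: bank5 None->1 [EMPTY]
step 6: bank0 10->10 [HIT]
step 7: bank5 1->1 [HIT]
step 8: bank5 1->4 [CONFLICT]

STATE = b0:10 b1:2 b2:- b3:- b4:- b5:4 b6:-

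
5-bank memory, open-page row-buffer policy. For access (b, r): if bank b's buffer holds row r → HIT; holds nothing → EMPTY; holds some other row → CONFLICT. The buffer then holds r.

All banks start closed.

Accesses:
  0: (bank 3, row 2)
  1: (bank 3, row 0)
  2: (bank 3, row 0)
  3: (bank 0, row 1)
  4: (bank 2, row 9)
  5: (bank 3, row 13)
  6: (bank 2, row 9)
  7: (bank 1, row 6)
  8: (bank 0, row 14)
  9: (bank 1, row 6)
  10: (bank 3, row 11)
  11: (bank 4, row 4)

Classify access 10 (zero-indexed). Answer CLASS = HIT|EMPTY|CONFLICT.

#0 (3,2) E
#1 (3,0) C  (was 2)
#2 (3,0) H  (was 0)
#3 (0,1) E
#4 (2,9) E
#5 (3,13) C  (was 0)
#6 (2,9) H  (was 9)
#7 (1,6) E
#8 (0,14) C  (was 1)
#9 (1,6) H  (was 6)
#10 (3,11) C  (was 13)
#11 (4,4) E

CLASS = CONFLICT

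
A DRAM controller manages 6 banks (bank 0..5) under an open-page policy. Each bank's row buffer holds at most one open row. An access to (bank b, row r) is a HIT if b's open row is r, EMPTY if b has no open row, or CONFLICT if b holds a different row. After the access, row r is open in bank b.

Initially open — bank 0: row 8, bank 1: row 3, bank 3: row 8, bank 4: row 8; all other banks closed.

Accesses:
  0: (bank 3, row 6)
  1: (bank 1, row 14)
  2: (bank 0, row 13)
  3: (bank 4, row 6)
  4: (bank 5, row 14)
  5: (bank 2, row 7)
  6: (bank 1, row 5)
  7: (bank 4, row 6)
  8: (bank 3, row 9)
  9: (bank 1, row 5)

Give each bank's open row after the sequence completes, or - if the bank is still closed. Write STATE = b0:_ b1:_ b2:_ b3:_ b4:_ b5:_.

STATE = b0:13 b1:5 b2:7 b3:9 b4:6 b5:14

0: bank 3 row 6 — prev 8 → CONFLICT
1: bank 1 row 14 — prev 3 → CONFLICT
2: bank 0 row 13 — prev 8 → CONFLICT
3: bank 4 row 6 — prev 8 → CONFLICT
4: bank 5 row 14 — prev None → EMPTY
5: bank 2 row 7 — prev None → EMPTY
6: bank 1 row 5 — prev 14 → CONFLICT
7: bank 4 row 6 — prev 6 → HIT
8: bank 3 row 9 — prev 6 → CONFLICT
9: bank 1 row 5 — prev 5 → HIT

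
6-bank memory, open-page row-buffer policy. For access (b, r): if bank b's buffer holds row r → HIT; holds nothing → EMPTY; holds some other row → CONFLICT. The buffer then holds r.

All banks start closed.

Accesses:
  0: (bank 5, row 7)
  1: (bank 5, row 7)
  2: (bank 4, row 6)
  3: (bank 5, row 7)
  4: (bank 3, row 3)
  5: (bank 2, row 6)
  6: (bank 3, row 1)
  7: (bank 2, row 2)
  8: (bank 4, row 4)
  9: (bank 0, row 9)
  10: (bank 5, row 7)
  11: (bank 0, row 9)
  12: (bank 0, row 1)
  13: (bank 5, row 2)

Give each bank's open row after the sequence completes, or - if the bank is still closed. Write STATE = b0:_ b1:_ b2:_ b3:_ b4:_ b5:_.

#0 (5,7) E
#1 (5,7) H  (was 7)
#2 (4,6) E
#3 (5,7) H  (was 7)
#4 (3,3) E
#5 (2,6) E
#6 (3,1) C  (was 3)
#7 (2,2) C  (was 6)
#8 (4,4) C  (was 6)
#9 (0,9) E
#10 (5,7) H  (was 7)
#11 (0,9) H  (was 9)
#12 (0,1) C  (was 9)
#13 (5,2) C  (was 7)

STATE = b0:1 b1:- b2:2 b3:1 b4:4 b5:2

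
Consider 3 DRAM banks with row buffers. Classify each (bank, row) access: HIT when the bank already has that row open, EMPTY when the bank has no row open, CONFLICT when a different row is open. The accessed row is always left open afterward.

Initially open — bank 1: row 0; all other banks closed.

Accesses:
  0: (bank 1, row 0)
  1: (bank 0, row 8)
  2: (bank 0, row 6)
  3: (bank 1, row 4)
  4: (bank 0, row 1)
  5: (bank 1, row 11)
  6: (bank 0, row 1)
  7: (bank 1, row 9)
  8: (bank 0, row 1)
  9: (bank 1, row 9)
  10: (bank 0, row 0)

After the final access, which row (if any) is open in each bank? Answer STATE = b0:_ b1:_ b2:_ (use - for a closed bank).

step 0: bank1 0->0 [HIT]
step 1: bank0 None->8 [EMPTY]
step 2: bank0 8->6 [CONFLICT]
step 3: bank1 0->4 [CONFLICT]
step 4: bank0 6->1 [CONFLICT]
step 5: bank1 4->11 [CONFLICT]
step 6: bank0 1->1 [HIT]
step 7: bank1 11->9 [CONFLICT]
step 8: bank0 1->1 [HIT]
step 9: bank1 9->9 [HIT]
step 10: bank0 1->0 [CONFLICT]

STATE = b0:0 b1:9 b2:-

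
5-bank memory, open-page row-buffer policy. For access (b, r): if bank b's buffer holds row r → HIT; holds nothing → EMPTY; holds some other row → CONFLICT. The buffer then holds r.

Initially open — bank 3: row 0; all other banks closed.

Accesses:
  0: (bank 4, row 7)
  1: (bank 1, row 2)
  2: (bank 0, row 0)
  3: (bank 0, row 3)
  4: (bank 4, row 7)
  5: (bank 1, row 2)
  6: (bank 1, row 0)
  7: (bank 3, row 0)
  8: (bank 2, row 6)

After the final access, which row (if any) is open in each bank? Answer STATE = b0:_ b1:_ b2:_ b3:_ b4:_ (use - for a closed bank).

0: bank 4 row 7 — prev None → EMPTY
1: bank 1 row 2 — prev None → EMPTY
2: bank 0 row 0 — prev None → EMPTY
3: bank 0 row 3 — prev 0 → CONFLICT
4: bank 4 row 7 — prev 7 → HIT
5: bank 1 row 2 — prev 2 → HIT
6: bank 1 row 0 — prev 2 → CONFLICT
7: bank 3 row 0 — prev 0 → HIT
8: bank 2 row 6 — prev None → EMPTY

STATE = b0:3 b1:0 b2:6 b3:0 b4:7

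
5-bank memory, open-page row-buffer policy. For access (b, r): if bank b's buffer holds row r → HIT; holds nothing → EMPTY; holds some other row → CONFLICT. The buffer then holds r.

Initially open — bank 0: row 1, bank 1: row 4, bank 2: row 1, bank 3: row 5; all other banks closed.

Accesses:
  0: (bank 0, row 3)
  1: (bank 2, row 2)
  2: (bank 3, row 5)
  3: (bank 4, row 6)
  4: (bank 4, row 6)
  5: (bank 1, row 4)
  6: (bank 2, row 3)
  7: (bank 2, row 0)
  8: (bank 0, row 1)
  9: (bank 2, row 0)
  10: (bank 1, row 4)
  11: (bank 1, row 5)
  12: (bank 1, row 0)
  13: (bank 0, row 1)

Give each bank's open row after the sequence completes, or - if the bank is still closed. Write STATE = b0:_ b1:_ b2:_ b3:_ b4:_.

step 0: bank0 1->3 [CONFLICT]
step 1: bank2 1->2 [CONFLICT]
step 2: bank3 5->5 [HIT]
step 3: bank4 None->6 [EMPTY]
step 4: bank4 6->6 [HIT]
step 5: bank1 4->4 [HIT]
step 6: bank2 2->3 [CONFLICT]
step 7: bank2 3->0 [CONFLICT]
step 8: bank0 3->1 [CONFLICT]
step 9: bank2 0->0 [HIT]
step 10: bank1 4->4 [HIT]
step 11: bank1 4->5 [CONFLICT]
step 12: bank1 5->0 [CONFLICT]
step 13: bank0 1->1 [HIT]

STATE = b0:1 b1:0 b2:0 b3:5 b4:6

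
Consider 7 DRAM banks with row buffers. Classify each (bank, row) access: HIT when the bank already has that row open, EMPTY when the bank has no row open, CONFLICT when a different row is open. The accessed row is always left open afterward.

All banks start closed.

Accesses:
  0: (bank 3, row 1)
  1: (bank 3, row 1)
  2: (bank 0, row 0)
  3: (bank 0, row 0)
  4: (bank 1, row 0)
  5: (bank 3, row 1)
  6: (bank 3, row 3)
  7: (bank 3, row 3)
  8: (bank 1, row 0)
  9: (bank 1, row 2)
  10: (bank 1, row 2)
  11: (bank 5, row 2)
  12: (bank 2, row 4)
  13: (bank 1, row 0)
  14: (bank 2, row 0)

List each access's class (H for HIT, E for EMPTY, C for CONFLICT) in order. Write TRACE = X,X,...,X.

TRACE = E,H,E,H,E,H,C,H,H,C,H,E,E,C,C

step 0: bank3 None->1 [EMPTY]
step 1: bank3 1->1 [HIT]
step 2: bank0 None->0 [EMPTY]
step 3: bank0 0->0 [HIT]
step 4: bank1 None->0 [EMPTY]
step 5: bank3 1->1 [HIT]
step 6: bank3 1->3 [CONFLICT]
step 7: bank3 3->3 [HIT]
step 8: bank1 0->0 [HIT]
step 9: bank1 0->2 [CONFLICT]
step 10: bank1 2->2 [HIT]
step 11: bank5 None->2 [EMPTY]
step 12: bank2 None->4 [EMPTY]
step 13: bank1 2->0 [CONFLICT]
step 14: bank2 4->0 [CONFLICT]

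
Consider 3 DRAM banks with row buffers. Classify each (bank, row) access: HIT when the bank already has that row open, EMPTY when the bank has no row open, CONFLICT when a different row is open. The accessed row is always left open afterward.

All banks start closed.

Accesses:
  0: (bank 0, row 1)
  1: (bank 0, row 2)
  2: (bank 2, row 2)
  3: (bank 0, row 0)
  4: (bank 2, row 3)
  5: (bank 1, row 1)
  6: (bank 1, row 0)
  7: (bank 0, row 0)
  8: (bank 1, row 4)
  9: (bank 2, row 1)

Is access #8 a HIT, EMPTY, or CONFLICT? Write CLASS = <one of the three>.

CLASS = CONFLICT

step 0: bank0 None->1 [EMPTY]
step 1: bank0 1->2 [CONFLICT]
step 2: bank2 None->2 [EMPTY]
step 3: bank0 2->0 [CONFLICT]
step 4: bank2 2->3 [CONFLICT]
step 5: bank1 None->1 [EMPTY]
step 6: bank1 1->0 [CONFLICT]
step 7: bank0 0->0 [HIT]
step 8: bank1 0->4 [CONFLICT]
step 9: bank2 3->1 [CONFLICT]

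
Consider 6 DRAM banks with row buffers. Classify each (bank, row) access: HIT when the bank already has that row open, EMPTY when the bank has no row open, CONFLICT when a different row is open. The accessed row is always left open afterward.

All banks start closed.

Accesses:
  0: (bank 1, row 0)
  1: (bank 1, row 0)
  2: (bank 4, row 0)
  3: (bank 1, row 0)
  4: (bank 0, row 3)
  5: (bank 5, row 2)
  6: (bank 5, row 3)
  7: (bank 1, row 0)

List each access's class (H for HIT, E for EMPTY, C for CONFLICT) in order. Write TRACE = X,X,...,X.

#0 (1,0) E
#1 (1,0) H  (was 0)
#2 (4,0) E
#3 (1,0) H  (was 0)
#4 (0,3) E
#5 (5,2) E
#6 (5,3) C  (was 2)
#7 (1,0) H  (was 0)

TRACE = E,H,E,H,E,E,C,H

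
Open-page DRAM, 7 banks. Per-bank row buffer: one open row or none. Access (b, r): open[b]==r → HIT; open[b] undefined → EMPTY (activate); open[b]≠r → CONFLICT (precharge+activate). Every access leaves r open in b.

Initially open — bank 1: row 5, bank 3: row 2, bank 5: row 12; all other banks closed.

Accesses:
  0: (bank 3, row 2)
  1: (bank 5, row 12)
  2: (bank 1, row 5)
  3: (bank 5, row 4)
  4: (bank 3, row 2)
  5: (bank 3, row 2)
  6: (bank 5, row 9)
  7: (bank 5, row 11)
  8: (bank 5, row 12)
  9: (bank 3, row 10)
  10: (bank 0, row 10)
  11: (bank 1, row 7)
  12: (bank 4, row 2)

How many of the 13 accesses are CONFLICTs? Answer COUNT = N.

step 0: bank3 2->2 [HIT]
step 1: bank5 12->12 [HIT]
step 2: bank1 5->5 [HIT]
step 3: bank5 12->4 [CONFLICT]
step 4: bank3 2->2 [HIT]
step 5: bank3 2->2 [HIT]
step 6: bank5 4->9 [CONFLICT]
step 7: bank5 9->11 [CONFLICT]
step 8: bank5 11->12 [CONFLICT]
step 9: bank3 2->10 [CONFLICT]
step 10: bank0 None->10 [EMPTY]
step 11: bank1 5->7 [CONFLICT]
step 12: bank4 None->2 [EMPTY]

COUNT = 6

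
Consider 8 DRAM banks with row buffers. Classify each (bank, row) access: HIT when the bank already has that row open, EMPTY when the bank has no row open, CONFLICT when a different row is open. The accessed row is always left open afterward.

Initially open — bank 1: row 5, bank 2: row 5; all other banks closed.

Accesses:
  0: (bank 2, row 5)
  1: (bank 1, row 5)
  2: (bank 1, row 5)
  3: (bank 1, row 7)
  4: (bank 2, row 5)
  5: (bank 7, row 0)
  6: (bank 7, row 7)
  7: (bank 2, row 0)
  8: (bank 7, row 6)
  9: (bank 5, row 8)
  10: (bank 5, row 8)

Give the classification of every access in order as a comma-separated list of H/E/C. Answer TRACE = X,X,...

TRACE = H,H,H,C,H,E,C,C,C,E,H

  [0] b2 r5: had r5 ⇒ H
  [1] b1 r5: had r5 ⇒ H
  [2] b1 r5: had r5 ⇒ H
  [3] b1 r7: had r5 ⇒ C
  [4] b2 r5: had r5 ⇒ H
  [5] b7 r0: no row ⇒ E
  [6] b7 r7: had r0 ⇒ C
  [7] b2 r0: had r5 ⇒ C
  [8] b7 r6: had r7 ⇒ C
  [9] b5 r8: no row ⇒ E
  [10] b5 r8: had r8 ⇒ H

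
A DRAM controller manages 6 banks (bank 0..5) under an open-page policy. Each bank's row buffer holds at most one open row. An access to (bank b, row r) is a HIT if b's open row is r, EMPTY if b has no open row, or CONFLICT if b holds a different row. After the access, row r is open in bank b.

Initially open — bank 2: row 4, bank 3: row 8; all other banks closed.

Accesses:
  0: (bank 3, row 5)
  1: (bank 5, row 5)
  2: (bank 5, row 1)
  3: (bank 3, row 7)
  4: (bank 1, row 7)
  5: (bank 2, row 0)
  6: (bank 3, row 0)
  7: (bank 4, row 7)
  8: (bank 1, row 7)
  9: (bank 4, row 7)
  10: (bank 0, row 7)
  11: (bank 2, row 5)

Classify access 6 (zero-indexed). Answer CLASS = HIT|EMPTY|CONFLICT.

CLASS = CONFLICT

step 0: bank3 8->5 [CONFLICT]
step 1: bank5 None->5 [EMPTY]
step 2: bank5 5->1 [CONFLICT]
step 3: bank3 5->7 [CONFLICT]
step 4: bank1 None->7 [EMPTY]
step 5: bank2 4->0 [CONFLICT]
step 6: bank3 7->0 [CONFLICT]
step 7: bank4 None->7 [EMPTY]
step 8: bank1 7->7 [HIT]
step 9: bank4 7->7 [HIT]
step 10: bank0 None->7 [EMPTY]
step 11: bank2 0->5 [CONFLICT]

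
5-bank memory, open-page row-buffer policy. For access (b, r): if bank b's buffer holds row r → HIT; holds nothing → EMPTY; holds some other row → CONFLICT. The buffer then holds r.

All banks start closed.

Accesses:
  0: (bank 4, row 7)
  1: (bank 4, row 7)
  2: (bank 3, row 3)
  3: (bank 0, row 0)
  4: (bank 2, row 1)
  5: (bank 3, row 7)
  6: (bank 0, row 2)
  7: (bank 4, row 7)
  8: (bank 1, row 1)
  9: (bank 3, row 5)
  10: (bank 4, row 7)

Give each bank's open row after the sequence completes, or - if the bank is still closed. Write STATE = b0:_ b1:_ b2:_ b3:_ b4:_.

#0 (4,7) E
#1 (4,7) H  (was 7)
#2 (3,3) E
#3 (0,0) E
#4 (2,1) E
#5 (3,7) C  (was 3)
#6 (0,2) C  (was 0)
#7 (4,7) H  (was 7)
#8 (1,1) E
#9 (3,5) C  (was 7)
#10 (4,7) H  (was 7)

STATE = b0:2 b1:1 b2:1 b3:5 b4:7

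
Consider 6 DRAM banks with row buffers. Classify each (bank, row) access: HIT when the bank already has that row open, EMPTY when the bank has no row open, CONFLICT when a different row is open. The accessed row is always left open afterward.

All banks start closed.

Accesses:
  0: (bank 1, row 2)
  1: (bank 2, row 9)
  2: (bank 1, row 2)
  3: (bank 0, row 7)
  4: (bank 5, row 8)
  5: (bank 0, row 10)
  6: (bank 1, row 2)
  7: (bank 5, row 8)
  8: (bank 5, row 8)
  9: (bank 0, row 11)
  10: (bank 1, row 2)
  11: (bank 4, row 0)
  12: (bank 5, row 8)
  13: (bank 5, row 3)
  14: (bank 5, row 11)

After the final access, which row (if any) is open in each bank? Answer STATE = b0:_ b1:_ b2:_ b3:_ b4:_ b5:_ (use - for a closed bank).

STATE = b0:11 b1:2 b2:9 b3:- b4:0 b5:11

0: bank 1 row 2 — prev None → EMPTY
1: bank 2 row 9 — prev None → EMPTY
2: bank 1 row 2 — prev 2 → HIT
3: bank 0 row 7 — prev None → EMPTY
4: bank 5 row 8 — prev None → EMPTY
5: bank 0 row 10 — prev 7 → CONFLICT
6: bank 1 row 2 — prev 2 → HIT
7: bank 5 row 8 — prev 8 → HIT
8: bank 5 row 8 — prev 8 → HIT
9: bank 0 row 11 — prev 10 → CONFLICT
10: bank 1 row 2 — prev 2 → HIT
11: bank 4 row 0 — prev None → EMPTY
12: bank 5 row 8 — prev 8 → HIT
13: bank 5 row 3 — prev 8 → CONFLICT
14: bank 5 row 11 — prev 3 → CONFLICT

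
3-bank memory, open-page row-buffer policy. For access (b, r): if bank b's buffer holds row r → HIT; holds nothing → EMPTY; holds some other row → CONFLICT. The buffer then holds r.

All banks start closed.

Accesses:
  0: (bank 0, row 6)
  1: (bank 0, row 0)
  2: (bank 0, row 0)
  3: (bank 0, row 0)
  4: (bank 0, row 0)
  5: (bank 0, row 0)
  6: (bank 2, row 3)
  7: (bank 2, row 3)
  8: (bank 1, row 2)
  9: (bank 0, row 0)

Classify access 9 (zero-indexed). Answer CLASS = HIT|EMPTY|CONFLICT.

#0 (0,6) E
#1 (0,0) C  (was 6)
#2 (0,0) H  (was 0)
#3 (0,0) H  (was 0)
#4 (0,0) H  (was 0)
#5 (0,0) H  (was 0)
#6 (2,3) E
#7 (2,3) H  (was 3)
#8 (1,2) E
#9 (0,0) H  (was 0)

CLASS = HIT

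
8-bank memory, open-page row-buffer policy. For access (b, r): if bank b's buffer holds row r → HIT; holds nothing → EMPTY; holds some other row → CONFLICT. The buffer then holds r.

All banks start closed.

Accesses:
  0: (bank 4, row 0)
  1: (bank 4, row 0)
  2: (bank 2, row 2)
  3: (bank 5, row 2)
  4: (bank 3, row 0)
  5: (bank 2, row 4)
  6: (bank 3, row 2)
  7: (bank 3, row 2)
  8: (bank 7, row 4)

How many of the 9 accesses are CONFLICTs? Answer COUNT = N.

COUNT = 2

step 0: bank4 None->0 [EMPTY]
step 1: bank4 0->0 [HIT]
step 2: bank2 None->2 [EMPTY]
step 3: bank5 None->2 [EMPTY]
step 4: bank3 None->0 [EMPTY]
step 5: bank2 2->4 [CONFLICT]
step 6: bank3 0->2 [CONFLICT]
step 7: bank3 2->2 [HIT]
step 8: bank7 None->4 [EMPTY]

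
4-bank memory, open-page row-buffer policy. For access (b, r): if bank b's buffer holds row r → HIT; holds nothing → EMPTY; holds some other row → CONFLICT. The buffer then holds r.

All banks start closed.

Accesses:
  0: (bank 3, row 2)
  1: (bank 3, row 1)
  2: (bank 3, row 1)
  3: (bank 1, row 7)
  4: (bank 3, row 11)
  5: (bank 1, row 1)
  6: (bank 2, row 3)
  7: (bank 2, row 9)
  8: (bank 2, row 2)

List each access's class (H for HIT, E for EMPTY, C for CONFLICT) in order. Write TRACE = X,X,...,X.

TRACE = E,C,H,E,C,C,E,C,C

  [0] b3 r2: no row ⇒ E
  [1] b3 r1: had r2 ⇒ C
  [2] b3 r1: had r1 ⇒ H
  [3] b1 r7: no row ⇒ E
  [4] b3 r11: had r1 ⇒ C
  [5] b1 r1: had r7 ⇒ C
  [6] b2 r3: no row ⇒ E
  [7] b2 r9: had r3 ⇒ C
  [8] b2 r2: had r9 ⇒ C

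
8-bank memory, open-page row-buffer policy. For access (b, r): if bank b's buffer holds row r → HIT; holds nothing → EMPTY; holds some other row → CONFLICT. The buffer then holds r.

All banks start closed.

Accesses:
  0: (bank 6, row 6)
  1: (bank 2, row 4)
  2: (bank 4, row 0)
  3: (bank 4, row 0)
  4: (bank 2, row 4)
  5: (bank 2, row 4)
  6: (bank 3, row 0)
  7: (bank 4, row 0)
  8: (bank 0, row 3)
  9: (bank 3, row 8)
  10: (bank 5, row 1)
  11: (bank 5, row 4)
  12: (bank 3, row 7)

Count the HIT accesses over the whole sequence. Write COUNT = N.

0: bank 6 row 6 — prev None → EMPTY
1: bank 2 row 4 — prev None → EMPTY
2: bank 4 row 0 — prev None → EMPTY
3: bank 4 row 0 — prev 0 → HIT
4: bank 2 row 4 — prev 4 → HIT
5: bank 2 row 4 — prev 4 → HIT
6: bank 3 row 0 — prev None → EMPTY
7: bank 4 row 0 — prev 0 → HIT
8: bank 0 row 3 — prev None → EMPTY
9: bank 3 row 8 — prev 0 → CONFLICT
10: bank 5 row 1 — prev None → EMPTY
11: bank 5 row 4 — prev 1 → CONFLICT
12: bank 3 row 7 — prev 8 → CONFLICT

COUNT = 4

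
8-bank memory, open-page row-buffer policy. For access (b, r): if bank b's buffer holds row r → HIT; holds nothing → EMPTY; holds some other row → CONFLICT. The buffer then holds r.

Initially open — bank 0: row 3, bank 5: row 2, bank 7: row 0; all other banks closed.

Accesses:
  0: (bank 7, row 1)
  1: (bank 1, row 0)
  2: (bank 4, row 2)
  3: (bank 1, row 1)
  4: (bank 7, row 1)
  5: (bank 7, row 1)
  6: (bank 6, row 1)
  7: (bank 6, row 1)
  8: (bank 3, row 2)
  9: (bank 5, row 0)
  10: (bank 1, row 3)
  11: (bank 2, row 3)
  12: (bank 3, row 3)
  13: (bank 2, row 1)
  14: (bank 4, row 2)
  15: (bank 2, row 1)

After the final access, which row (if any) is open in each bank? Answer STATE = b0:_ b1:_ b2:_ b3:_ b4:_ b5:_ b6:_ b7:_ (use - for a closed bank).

0: bank 7 row 1 — prev 0 → CONFLICT
1: bank 1 row 0 — prev None → EMPTY
2: bank 4 row 2 — prev None → EMPTY
3: bank 1 row 1 — prev 0 → CONFLICT
4: bank 7 row 1 — prev 1 → HIT
5: bank 7 row 1 — prev 1 → HIT
6: bank 6 row 1 — prev None → EMPTY
7: bank 6 row 1 — prev 1 → HIT
8: bank 3 row 2 — prev None → EMPTY
9: bank 5 row 0 — prev 2 → CONFLICT
10: bank 1 row 3 — prev 1 → CONFLICT
11: bank 2 row 3 — prev None → EMPTY
12: bank 3 row 3 — prev 2 → CONFLICT
13: bank 2 row 1 — prev 3 → CONFLICT
14: bank 4 row 2 — prev 2 → HIT
15: bank 2 row 1 — prev 1 → HIT

STATE = b0:3 b1:3 b2:1 b3:3 b4:2 b5:0 b6:1 b7:1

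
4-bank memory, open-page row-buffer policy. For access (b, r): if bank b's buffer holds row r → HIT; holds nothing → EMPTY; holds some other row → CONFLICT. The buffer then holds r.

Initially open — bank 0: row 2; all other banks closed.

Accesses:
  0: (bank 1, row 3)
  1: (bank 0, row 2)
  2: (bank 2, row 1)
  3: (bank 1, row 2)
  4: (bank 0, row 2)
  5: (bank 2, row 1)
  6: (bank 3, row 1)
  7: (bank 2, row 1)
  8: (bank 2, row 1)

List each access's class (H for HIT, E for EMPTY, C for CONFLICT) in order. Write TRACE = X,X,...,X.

TRACE = E,H,E,C,H,H,E,H,H

0: bank 1 row 3 — prev None → EMPTY
1: bank 0 row 2 — prev 2 → HIT
2: bank 2 row 1 — prev None → EMPTY
3: bank 1 row 2 — prev 3 → CONFLICT
4: bank 0 row 2 — prev 2 → HIT
5: bank 2 row 1 — prev 1 → HIT
6: bank 3 row 1 — prev None → EMPTY
7: bank 2 row 1 — prev 1 → HIT
8: bank 2 row 1 — prev 1 → HIT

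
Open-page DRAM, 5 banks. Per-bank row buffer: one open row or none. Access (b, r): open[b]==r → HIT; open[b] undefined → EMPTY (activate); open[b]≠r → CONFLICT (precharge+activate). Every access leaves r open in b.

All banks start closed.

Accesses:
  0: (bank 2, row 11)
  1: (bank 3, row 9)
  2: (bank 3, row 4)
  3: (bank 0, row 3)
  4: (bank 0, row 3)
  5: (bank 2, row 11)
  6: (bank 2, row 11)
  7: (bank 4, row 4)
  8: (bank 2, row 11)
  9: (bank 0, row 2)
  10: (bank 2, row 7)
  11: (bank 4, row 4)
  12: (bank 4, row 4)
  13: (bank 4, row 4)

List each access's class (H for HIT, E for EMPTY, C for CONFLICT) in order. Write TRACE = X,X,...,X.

  [0] b2 r11: no row ⇒ E
  [1] b3 r9: no row ⇒ E
  [2] b3 r4: had r9 ⇒ C
  [3] b0 r3: no row ⇒ E
  [4] b0 r3: had r3 ⇒ H
  [5] b2 r11: had r11 ⇒ H
  [6] b2 r11: had r11 ⇒ H
  [7] b4 r4: no row ⇒ E
  [8] b2 r11: had r11 ⇒ H
  [9] b0 r2: had r3 ⇒ C
  [10] b2 r7: had r11 ⇒ C
  [11] b4 r4: had r4 ⇒ H
  [12] b4 r4: had r4 ⇒ H
  [13] b4 r4: had r4 ⇒ H

TRACE = E,E,C,E,H,H,H,E,H,C,C,H,H,H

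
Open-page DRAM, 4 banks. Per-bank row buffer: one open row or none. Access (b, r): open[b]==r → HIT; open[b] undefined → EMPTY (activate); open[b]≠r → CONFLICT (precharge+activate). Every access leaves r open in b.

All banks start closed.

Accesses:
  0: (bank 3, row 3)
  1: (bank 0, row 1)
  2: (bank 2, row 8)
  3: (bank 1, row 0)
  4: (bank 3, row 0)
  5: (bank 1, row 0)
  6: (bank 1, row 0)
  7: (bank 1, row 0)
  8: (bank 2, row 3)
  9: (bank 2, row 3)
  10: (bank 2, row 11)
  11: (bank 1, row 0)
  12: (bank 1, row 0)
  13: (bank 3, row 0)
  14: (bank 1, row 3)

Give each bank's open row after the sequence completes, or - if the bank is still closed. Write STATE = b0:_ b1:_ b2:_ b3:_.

step 0: bank3 None->3 [EMPTY]
step 1: bank0 None->1 [EMPTY]
step 2: bank2 None->8 [EMPTY]
step 3: bank1 None->0 [EMPTY]
step 4: bank3 3->0 [CONFLICT]
step 5: bank1 0->0 [HIT]
step 6: bank1 0->0 [HIT]
step 7: bank1 0->0 [HIT]
step 8: bank2 8->3 [CONFLICT]
step 9: bank2 3->3 [HIT]
step 10: bank2 3->11 [CONFLICT]
step 11: bank1 0->0 [HIT]
step 12: bank1 0->0 [HIT]
step 13: bank3 0->0 [HIT]
step 14: bank1 0->3 [CONFLICT]

STATE = b0:1 b1:3 b2:11 b3:0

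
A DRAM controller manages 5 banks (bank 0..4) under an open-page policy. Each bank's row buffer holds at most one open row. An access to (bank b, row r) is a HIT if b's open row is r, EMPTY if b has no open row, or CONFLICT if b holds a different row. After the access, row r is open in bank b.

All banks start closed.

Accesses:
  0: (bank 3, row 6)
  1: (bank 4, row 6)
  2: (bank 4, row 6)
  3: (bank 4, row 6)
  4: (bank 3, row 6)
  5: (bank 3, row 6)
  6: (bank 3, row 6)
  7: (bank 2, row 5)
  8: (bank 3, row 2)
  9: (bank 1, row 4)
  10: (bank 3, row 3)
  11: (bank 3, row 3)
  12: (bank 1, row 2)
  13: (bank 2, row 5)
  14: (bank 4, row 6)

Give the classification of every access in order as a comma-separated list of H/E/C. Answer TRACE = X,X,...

  [0] b3 r6: no row ⇒ E
  [1] b4 r6: no row ⇒ E
  [2] b4 r6: had r6 ⇒ H
  [3] b4 r6: had r6 ⇒ H
  [4] b3 r6: had r6 ⇒ H
  [5] b3 r6: had r6 ⇒ H
  [6] b3 r6: had r6 ⇒ H
  [7] b2 r5: no row ⇒ E
  [8] b3 r2: had r6 ⇒ C
  [9] b1 r4: no row ⇒ E
  [10] b3 r3: had r2 ⇒ C
  [11] b3 r3: had r3 ⇒ H
  [12] b1 r2: had r4 ⇒ C
  [13] b2 r5: had r5 ⇒ H
  [14] b4 r6: had r6 ⇒ H

TRACE = E,E,H,H,H,H,H,E,C,E,C,H,C,H,H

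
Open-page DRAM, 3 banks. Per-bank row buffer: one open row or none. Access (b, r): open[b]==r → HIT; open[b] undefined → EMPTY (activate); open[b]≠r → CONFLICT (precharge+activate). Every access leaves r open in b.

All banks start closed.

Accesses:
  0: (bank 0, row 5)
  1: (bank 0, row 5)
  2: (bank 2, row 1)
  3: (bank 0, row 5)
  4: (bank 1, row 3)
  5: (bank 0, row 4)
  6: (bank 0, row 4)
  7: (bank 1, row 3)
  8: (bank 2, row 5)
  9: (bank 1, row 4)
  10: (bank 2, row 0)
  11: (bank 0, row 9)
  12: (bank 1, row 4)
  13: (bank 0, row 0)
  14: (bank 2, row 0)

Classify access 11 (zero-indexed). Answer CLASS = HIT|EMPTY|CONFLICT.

step 0: bank0 None->5 [EMPTY]
step 1: bank0 5->5 [HIT]
step 2: bank2 None->1 [EMPTY]
step 3: bank0 5->5 [HIT]
step 4: bank1 None->3 [EMPTY]
step 5: bank0 5->4 [CONFLICT]
step 6: bank0 4->4 [HIT]
step 7: bank1 3->3 [HIT]
step 8: bank2 1->5 [CONFLICT]
step 9: bank1 3->4 [CONFLICT]
step 10: bank2 5->0 [CONFLICT]
step 11: bank0 4->9 [CONFLICT]
step 12: bank1 4->4 [HIT]
step 13: bank0 9->0 [CONFLICT]
step 14: bank2 0->0 [HIT]

CLASS = CONFLICT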